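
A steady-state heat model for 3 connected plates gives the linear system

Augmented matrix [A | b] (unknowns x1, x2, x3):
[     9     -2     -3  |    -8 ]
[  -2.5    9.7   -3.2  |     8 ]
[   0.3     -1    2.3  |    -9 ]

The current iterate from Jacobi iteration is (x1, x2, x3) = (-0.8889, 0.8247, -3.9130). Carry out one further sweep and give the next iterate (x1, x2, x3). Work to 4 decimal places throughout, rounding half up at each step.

(-2.0100, -0.6952, -3.4385)

One sweep:
  x1 = (-8 - (-2)·0.8247 - (-3)·-3.9130) / (9) = -2.0100
  x2 = (8 - (-2.5)·-0.8889 - (-3.2)·-3.9130) / (9.7) = -0.6952
  x3 = (-9 - (0.3)·-0.8889 - (-1)·0.8247) / (2.3) = -3.4385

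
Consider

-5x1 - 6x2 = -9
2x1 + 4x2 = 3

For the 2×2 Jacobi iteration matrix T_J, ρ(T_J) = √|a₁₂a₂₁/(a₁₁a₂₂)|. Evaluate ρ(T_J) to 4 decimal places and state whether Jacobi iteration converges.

a₁₂a₂₁/(a₁₁a₂₂) = (-6)·(2) / ((-5)·(4)) = 0.600000
ρ = √|0.600000| = √0.600000 = 0.7746
ρ < 1, so Jacobi converges

0.7746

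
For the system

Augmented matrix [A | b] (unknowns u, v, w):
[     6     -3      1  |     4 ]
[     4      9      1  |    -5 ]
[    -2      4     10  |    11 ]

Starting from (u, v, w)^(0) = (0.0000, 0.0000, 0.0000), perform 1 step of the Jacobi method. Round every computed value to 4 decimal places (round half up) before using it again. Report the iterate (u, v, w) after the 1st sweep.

Iteration 1:
  u = (4 - (-3)·0.0000 - (1)·0.0000) / (6) = 0.6667
  v = (-5 - (4)·0.0000 - (1)·0.0000) / (9) = -0.5556
  w = (11 - (-2)·0.0000 - (4)·0.0000) / (10) = 1.1000

(0.6667, -0.5556, 1.1000)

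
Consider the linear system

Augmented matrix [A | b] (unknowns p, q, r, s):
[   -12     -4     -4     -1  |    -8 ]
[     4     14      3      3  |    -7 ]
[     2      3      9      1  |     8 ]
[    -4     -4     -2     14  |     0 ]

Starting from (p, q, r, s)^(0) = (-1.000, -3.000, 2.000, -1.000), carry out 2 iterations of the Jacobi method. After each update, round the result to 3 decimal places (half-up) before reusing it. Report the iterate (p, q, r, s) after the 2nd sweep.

(0.140, -1.102, 0.886, 0.504)

Iteration 1:
  p = (-8 - (-4)·-3.000 - (-4)·2.000 - (-1)·-1.000) / (-12) = 1.083
  q = (-7 - (4)·-1.000 - (3)·2.000 - (3)·-1.000) / (14) = -0.429
  r = (8 - (2)·-1.000 - (3)·-3.000 - (1)·-1.000) / (9) = 2.222
  s = (0 - (-4)·-1.000 - (-4)·-3.000 - (-2)·2.000) / (14) = -0.857
Iteration 2:
  p = (-8 - (-4)·-0.429 - (-4)·2.222 - (-1)·-0.857) / (-12) = 0.140
  q = (-7 - (4)·1.083 - (3)·2.222 - (3)·-0.857) / (14) = -1.102
  r = (8 - (2)·1.083 - (3)·-0.429 - (1)·-0.857) / (9) = 0.886
  s = (0 - (-4)·1.083 - (-4)·-0.429 - (-2)·2.222) / (14) = 0.504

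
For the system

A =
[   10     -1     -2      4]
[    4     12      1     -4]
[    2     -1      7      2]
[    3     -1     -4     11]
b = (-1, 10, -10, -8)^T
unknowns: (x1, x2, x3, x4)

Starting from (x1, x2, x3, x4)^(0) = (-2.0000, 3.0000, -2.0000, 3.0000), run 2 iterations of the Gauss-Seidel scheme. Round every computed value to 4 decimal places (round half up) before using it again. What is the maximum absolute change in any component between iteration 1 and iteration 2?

Iteration 1:
  x1 = (-1 - (-1)·3.0000 - (-2)·-2.0000 - (4)·3.0000) / (10) = -1.4000
  x2 = (10 - (4)·-1.4000 - (1)·-2.0000 - (-4)·3.0000) / (12) = 2.4667
  x3 = (-10 - (2)·-1.4000 - (-1)·2.4667 - (2)·3.0000) / (7) = -1.5333
  x4 = (-8 - (3)·-1.4000 - (-1)·2.4667 - (-4)·-1.5333) / (11) = -0.6788
Iteration 2:
  x1 = (-1 - (-1)·2.4667 - (-2)·-1.5333 - (4)·-0.6788) / (10) = 0.1115
  x2 = (10 - (4)·0.1115 - (1)·-1.5333 - (-4)·-0.6788) / (12) = 0.6977
  x3 = (-10 - (2)·0.1115 - (-1)·0.6977 - (2)·-0.6788) / (7) = -1.1668
  x4 = (-8 - (3)·0.1115 - (-1)·0.6977 - (-4)·-1.1668) / (11) = -1.1185
Change: (1.5115, -1.7690, 0.3665, -0.4397) → max |·| = 1.7690

1.7690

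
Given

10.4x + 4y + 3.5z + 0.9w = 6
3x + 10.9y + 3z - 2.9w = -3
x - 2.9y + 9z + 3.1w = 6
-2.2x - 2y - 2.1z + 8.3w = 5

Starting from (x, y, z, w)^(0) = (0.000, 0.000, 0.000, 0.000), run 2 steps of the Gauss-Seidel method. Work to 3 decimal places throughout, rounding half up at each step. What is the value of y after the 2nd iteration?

Iteration 1:
  x = (6 - (4)·0.000 - (3.5)·0.000 - (0.9)·0.000) / (10.4) = 0.577
  y = (-3 - (3)·0.577 - (3)·0.000 - (-2.9)·0.000) / (10.9) = -0.434
  z = (6 - (1)·0.577 - (-2.9)·-0.434 - (3.1)·0.000) / (9) = 0.463
  w = (5 - (-2.2)·0.577 - (-2)·-0.434 - (-2.1)·0.463) / (8.3) = 0.768
Iteration 2:
  x = (6 - (4)·-0.434 - (3.5)·0.463 - (0.9)·0.768) / (10.4) = 0.522
  y = (-3 - (3)·0.522 - (3)·0.463 - (-2.9)·0.768) / (10.9) = -0.342
  z = (6 - (1)·0.522 - (-2.9)·-0.342 - (3.1)·0.768) / (9) = 0.234
  w = (5 - (-2.2)·0.522 - (-2)·-0.342 - (-2.1)·0.234) / (8.3) = 0.718

-0.342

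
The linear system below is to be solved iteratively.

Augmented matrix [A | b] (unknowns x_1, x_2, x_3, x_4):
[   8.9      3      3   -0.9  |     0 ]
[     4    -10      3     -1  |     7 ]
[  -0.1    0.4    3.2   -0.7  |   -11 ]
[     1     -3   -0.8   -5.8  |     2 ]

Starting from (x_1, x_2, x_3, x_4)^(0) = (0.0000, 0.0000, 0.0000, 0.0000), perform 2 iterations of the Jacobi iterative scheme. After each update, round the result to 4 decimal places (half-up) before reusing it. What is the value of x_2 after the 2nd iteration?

-1.6968

Iteration 1:
  x_1 = (0 - (3)·0.0000 - (3)·0.0000 - (-0.9)·0.0000) / (8.9) = 0.0000
  x_2 = (7 - (4)·0.0000 - (3)·0.0000 - (-1)·0.0000) / (-10) = -0.7000
  x_3 = (-11 - (-0.1)·0.0000 - (0.4)·0.0000 - (-0.7)·0.0000) / (3.2) = -3.4375
  x_4 = (2 - (1)·0.0000 - (-3)·0.0000 - (-0.8)·0.0000) / (-5.8) = -0.3448
Iteration 2:
  x_1 = (0 - (3)·-0.7000 - (3)·-3.4375 - (-0.9)·-0.3448) / (8.9) = 1.3598
  x_2 = (7 - (4)·0.0000 - (3)·-3.4375 - (-1)·-0.3448) / (-10) = -1.6968
  x_3 = (-11 - (-0.1)·0.0000 - (0.4)·-0.7000 - (-0.7)·-0.3448) / (3.2) = -3.4254
  x_4 = (2 - (1)·0.0000 - (-3)·-0.7000 - (-0.8)·-3.4375) / (-5.8) = 0.4914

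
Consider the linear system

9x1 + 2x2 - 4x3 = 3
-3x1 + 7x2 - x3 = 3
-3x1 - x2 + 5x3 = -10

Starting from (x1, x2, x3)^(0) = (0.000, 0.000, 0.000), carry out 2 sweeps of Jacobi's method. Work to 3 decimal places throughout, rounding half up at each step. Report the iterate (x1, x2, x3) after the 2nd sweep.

(-0.651, 0.286, -1.714)

Iteration 1:
  x1 = (3 - (2)·0.000 - (-4)·0.000) / (9) = 0.333
  x2 = (3 - (-3)·0.000 - (-1)·0.000) / (7) = 0.429
  x3 = (-10 - (-3)·0.000 - (-1)·0.000) / (5) = -2.000
Iteration 2:
  x1 = (3 - (2)·0.429 - (-4)·-2.000) / (9) = -0.651
  x2 = (3 - (-3)·0.333 - (-1)·-2.000) / (7) = 0.286
  x3 = (-10 - (-3)·0.333 - (-1)·0.429) / (5) = -1.714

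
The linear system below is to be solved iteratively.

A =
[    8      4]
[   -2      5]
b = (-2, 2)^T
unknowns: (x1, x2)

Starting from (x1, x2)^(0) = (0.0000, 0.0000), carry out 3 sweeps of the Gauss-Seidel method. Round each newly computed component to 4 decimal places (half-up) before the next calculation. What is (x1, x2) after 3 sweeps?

Iteration 1:
  x1 = (-2 - (4)·0.0000) / (8) = -0.2500
  x2 = (2 - (-2)·-0.2500) / (5) = 0.3000
Iteration 2:
  x1 = (-2 - (4)·0.3000) / (8) = -0.4000
  x2 = (2 - (-2)·-0.4000) / (5) = 0.2400
Iteration 3:
  x1 = (-2 - (4)·0.2400) / (8) = -0.3700
  x2 = (2 - (-2)·-0.3700) / (5) = 0.2520

(-0.3700, 0.2520)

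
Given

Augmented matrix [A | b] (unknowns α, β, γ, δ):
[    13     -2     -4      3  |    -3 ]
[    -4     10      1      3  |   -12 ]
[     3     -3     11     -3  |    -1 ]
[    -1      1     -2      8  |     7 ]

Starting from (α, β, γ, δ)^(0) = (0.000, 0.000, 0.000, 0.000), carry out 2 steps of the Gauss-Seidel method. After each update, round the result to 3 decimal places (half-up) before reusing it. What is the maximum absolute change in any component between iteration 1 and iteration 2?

Iteration 1:
  α = (-3 - (-2)·0.000 - (-4)·0.000 - (3)·0.000) / (13) = -0.231
  β = (-12 - (-4)·-0.231 - (1)·0.000 - (3)·0.000) / (10) = -1.292
  γ = (-1 - (3)·-0.231 - (-3)·-1.292 - (-3)·0.000) / (11) = -0.380
  δ = (7 - (-1)·-0.231 - (1)·-1.292 - (-2)·-0.380) / (8) = 0.913
Iteration 2:
  α = (-3 - (-2)·-1.292 - (-4)·-0.380 - (3)·0.913) / (13) = -0.757
  β = (-12 - (-4)·-0.757 - (1)·-0.380 - (3)·0.913) / (10) = -1.739
  γ = (-1 - (3)·-0.757 - (-3)·-1.739 - (-3)·0.913) / (11) = -0.110
  δ = (7 - (-1)·-0.757 - (1)·-1.739 - (-2)·-0.110) / (8) = 0.970
Change: (-0.526, -0.447, 0.270, 0.057) → max |·| = 0.526

0.526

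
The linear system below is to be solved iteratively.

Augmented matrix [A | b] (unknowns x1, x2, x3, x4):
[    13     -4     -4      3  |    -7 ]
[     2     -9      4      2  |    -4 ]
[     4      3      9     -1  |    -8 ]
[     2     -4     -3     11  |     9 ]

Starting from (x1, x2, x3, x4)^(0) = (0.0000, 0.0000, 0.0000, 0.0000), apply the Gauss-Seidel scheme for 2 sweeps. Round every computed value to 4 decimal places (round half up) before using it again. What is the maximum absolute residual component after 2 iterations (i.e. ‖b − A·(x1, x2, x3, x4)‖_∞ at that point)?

Iteration 1:
  x1 = (-7 - (-4)·0.0000 - (-4)·0.0000 - (3)·0.0000) / (13) = -0.5385
  x2 = (-4 - (2)·-0.5385 - (4)·0.0000 - (2)·0.0000) / (-9) = 0.3248
  x3 = (-8 - (4)·-0.5385 - (3)·0.3248 - (-1)·0.0000) / (9) = -0.7578
  x4 = (9 - (2)·-0.5385 - (-4)·0.3248 - (-3)·-0.7578) / (11) = 0.8275
Iteration 2:
  x1 = (-7 - (-4)·0.3248 - (-4)·-0.7578 - (3)·0.8275) / (13) = -0.8627
  x2 = (-4 - (2)·-0.8627 - (4)·-0.7578 - (2)·0.8275) / (-9) = 0.0998
  x3 = (-8 - (4)·-0.8627 - (3)·0.0998 - (-1)·0.8275) / (9) = -0.4468
  x4 = (9 - (2)·-0.8627 - (-4)·0.0998 - (-3)·-0.4468) / (11) = 0.8895
Residual b − A·x = (0.1586, -1.3682, 0.0621, -0.0003); ∞-norm = 1.3682

1.3682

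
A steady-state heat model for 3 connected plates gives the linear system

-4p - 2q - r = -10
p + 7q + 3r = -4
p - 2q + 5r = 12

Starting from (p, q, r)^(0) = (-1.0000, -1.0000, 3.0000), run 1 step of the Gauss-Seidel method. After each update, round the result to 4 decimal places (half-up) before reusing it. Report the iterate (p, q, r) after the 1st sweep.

(2.2500, -2.1786, 1.0786)

Iteration 1:
  p = (-10 - (-2)·-1.0000 - (-1)·3.0000) / (-4) = 2.2500
  q = (-4 - (1)·2.2500 - (3)·3.0000) / (7) = -2.1786
  r = (12 - (1)·2.2500 - (-2)·-2.1786) / (5) = 1.0786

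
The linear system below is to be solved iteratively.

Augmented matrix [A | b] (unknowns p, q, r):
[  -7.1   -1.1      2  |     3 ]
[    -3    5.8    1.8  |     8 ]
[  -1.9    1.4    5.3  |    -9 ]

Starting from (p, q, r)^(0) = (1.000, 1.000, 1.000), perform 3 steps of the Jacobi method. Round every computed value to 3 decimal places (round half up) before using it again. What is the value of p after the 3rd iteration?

-1.316

Iteration 1:
  p = (3 - (-1.1)·1.000 - (2)·1.000) / (-7.1) = -0.296
  q = (8 - (-3)·1.000 - (1.8)·1.000) / (5.8) = 1.586
  r = (-9 - (-1.9)·1.000 - (1.4)·1.000) / (5.3) = -1.604
Iteration 2:
  p = (3 - (-1.1)·1.586 - (2)·-1.604) / (-7.1) = -1.120
  q = (8 - (-3)·-0.296 - (1.8)·-1.604) / (5.8) = 1.724
  r = (-9 - (-1.9)·-0.296 - (1.4)·1.586) / (5.3) = -2.223
Iteration 3:
  p = (3 - (-1.1)·1.724 - (2)·-2.223) / (-7.1) = -1.316
  q = (8 - (-3)·-1.120 - (1.8)·-2.223) / (5.8) = 1.490
  r = (-9 - (-1.9)·-1.120 - (1.4)·1.724) / (5.3) = -2.555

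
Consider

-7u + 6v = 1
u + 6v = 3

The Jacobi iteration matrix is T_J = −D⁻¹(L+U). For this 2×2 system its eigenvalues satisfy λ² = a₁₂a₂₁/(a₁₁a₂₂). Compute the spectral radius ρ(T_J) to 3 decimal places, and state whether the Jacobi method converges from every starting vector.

a₁₂a₂₁/(a₁₁a₂₂) = (6)·(1) / ((-7)·(6)) = -0.142857
ρ = √|-0.142857| = √0.142857 = 0.378
ρ < 1, so Jacobi converges

0.378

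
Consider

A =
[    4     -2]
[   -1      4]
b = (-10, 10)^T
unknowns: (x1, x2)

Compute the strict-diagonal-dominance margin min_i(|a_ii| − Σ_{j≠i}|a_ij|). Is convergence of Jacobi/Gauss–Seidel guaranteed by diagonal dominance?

row 1: |4| − (2) = 2
row 2: |4| − (1) = 3
minimum over rows = 2 → strictly diagonally dominant (convergence guaranteed)

2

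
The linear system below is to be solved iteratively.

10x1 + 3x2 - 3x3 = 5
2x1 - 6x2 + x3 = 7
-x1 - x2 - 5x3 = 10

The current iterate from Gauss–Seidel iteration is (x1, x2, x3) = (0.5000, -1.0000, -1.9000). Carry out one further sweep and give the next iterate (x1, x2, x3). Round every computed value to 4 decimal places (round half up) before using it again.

(0.2300, -1.4067, -1.7647)

One sweep:
  x1 = (5 - (3)·-1.0000 - (-3)·-1.9000) / (10) = 0.2300
  x2 = (7 - (2)·0.2300 - (1)·-1.9000) / (-6) = -1.4067
  x3 = (10 - (-1)·0.2300 - (-1)·-1.4067) / (-5) = -1.7647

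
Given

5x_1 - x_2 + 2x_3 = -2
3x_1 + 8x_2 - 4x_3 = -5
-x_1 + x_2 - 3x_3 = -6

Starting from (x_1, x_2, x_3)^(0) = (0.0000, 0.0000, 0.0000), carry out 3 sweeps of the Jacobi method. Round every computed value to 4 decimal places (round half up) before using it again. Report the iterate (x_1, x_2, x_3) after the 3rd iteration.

(-1.0650, 0.8344, 2.6167)

Iteration 1:
  x_1 = (-2 - (-1)·0.0000 - (2)·0.0000) / (5) = -0.4000
  x_2 = (-5 - (3)·0.0000 - (-4)·0.0000) / (8) = -0.6250
  x_3 = (-6 - (-1)·0.0000 - (1)·0.0000) / (-3) = 2.0000
Iteration 2:
  x_1 = (-2 - (-1)·-0.6250 - (2)·2.0000) / (5) = -1.3250
  x_2 = (-5 - (3)·-0.4000 - (-4)·2.0000) / (8) = 0.5250
  x_3 = (-6 - (-1)·-0.4000 - (1)·-0.6250) / (-3) = 1.9250
Iteration 3:
  x_1 = (-2 - (-1)·0.5250 - (2)·1.9250) / (5) = -1.0650
  x_2 = (-5 - (3)·-1.3250 - (-4)·1.9250) / (8) = 0.8344
  x_3 = (-6 - (-1)·-1.3250 - (1)·0.5250) / (-3) = 2.6167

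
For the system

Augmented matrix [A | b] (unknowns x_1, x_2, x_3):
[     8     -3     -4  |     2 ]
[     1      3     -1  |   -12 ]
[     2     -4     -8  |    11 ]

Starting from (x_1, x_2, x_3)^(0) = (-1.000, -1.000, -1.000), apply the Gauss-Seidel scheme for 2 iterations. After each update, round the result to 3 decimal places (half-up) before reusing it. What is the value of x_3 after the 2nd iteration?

0.107

Iteration 1:
  x_1 = (2 - (-3)·-1.000 - (-4)·-1.000) / (8) = -0.625
  x_2 = (-12 - (1)·-0.625 - (-1)·-1.000) / (3) = -4.125
  x_3 = (11 - (2)·-0.625 - (-4)·-4.125) / (-8) = 0.531
Iteration 2:
  x_1 = (2 - (-3)·-4.125 - (-4)·0.531) / (8) = -1.031
  x_2 = (-12 - (1)·-1.031 - (-1)·0.531) / (3) = -3.479
  x_3 = (11 - (2)·-1.031 - (-4)·-3.479) / (-8) = 0.107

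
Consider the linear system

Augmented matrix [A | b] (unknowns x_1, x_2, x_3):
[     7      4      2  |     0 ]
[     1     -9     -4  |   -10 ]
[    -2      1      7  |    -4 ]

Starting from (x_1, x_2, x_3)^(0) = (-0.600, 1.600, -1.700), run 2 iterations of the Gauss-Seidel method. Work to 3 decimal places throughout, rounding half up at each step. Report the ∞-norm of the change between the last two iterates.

Iteration 1:
  x_1 = (0 - (4)·1.600 - (2)·-1.700) / (7) = -0.429
  x_2 = (-10 - (1)·-0.429 - (-4)·-1.700) / (-9) = 1.819
  x_3 = (-4 - (-2)·-0.429 - (1)·1.819) / (7) = -0.954
Iteration 2:
  x_1 = (0 - (4)·1.819 - (2)·-0.954) / (7) = -0.767
  x_2 = (-10 - (1)·-0.767 - (-4)·-0.954) / (-9) = 1.450
  x_3 = (-4 - (-2)·-0.767 - (1)·1.450) / (7) = -0.998
Change: (-0.338, -0.369, -0.044) → max |·| = 0.369

0.369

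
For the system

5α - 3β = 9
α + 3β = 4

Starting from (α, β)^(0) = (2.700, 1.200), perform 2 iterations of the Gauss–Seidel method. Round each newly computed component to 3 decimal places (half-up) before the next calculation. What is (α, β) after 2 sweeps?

Iteration 1:
  α = (9 - (-3)·1.200) / (5) = 2.520
  β = (4 - (1)·2.520) / (3) = 0.493
Iteration 2:
  α = (9 - (-3)·0.493) / (5) = 2.096
  β = (4 - (1)·2.096) / (3) = 0.635

(2.096, 0.635)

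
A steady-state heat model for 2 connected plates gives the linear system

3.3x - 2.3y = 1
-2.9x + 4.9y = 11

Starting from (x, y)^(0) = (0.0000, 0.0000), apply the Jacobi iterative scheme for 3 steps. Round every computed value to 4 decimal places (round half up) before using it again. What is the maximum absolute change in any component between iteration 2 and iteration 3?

0.9261

Iteration 1:
  x = (1 - (-2.3)·0.0000) / (3.3) = 0.3030
  y = (11 - (-2.9)·0.0000) / (4.9) = 2.2449
Iteration 2:
  x = (1 - (-2.3)·2.2449) / (3.3) = 1.8677
  y = (11 - (-2.9)·0.3030) / (4.9) = 2.4242
Iteration 3:
  x = (1 - (-2.3)·2.4242) / (3.3) = 1.9926
  y = (11 - (-2.9)·1.8677) / (4.9) = 3.3503
Change: (0.1249, 0.9261) → max |·| = 0.9261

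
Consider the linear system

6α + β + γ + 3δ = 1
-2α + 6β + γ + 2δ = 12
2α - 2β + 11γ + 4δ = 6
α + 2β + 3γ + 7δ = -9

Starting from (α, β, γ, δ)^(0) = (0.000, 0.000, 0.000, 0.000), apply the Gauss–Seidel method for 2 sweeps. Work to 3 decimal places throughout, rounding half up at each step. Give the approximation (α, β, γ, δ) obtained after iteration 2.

(0.815, 2.883, 1.750, -2.976)

Iteration 1:
  α = (1 - (1)·0.000 - (1)·0.000 - (3)·0.000) / (6) = 0.167
  β = (12 - (-2)·0.167 - (1)·0.000 - (2)·0.000) / (6) = 2.056
  γ = (6 - (2)·0.167 - (-2)·2.056 - (4)·0.000) / (11) = 0.889
  δ = (-9 - (1)·0.167 - (2)·2.056 - (3)·0.889) / (7) = -2.278
Iteration 2:
  α = (1 - (1)·2.056 - (1)·0.889 - (3)·-2.278) / (6) = 0.815
  β = (12 - (-2)·0.815 - (1)·0.889 - (2)·-2.278) / (6) = 2.883
  γ = (6 - (2)·0.815 - (-2)·2.883 - (4)·-2.278) / (11) = 1.750
  δ = (-9 - (1)·0.815 - (2)·2.883 - (3)·1.750) / (7) = -2.976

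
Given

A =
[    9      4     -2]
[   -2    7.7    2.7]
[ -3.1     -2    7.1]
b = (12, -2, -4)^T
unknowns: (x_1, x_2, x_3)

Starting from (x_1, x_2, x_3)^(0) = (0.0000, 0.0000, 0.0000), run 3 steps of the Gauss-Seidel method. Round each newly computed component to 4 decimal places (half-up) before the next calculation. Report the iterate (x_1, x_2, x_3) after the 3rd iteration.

Iteration 1:
  x_1 = (12 - (4)·0.0000 - (-2)·0.0000) / (9) = 1.3333
  x_2 = (-2 - (-2)·1.3333 - (2.7)·0.0000) / (7.7) = 0.0866
  x_3 = (-4 - (-3.1)·1.3333 - (-2)·0.0866) / (7.1) = 0.0432
Iteration 2:
  x_1 = (12 - (4)·0.0866 - (-2)·0.0432) / (9) = 1.3044
  x_2 = (-2 - (-2)·1.3044 - (2.7)·0.0432) / (7.7) = 0.0639
  x_3 = (-4 - (-3.1)·1.3044 - (-2)·0.0639) / (7.1) = 0.0241
Iteration 3:
  x_1 = (12 - (4)·0.0639 - (-2)·0.0241) / (9) = 1.3103
  x_2 = (-2 - (-2)·1.3103 - (2.7)·0.0241) / (7.7) = 0.0721
  x_3 = (-4 - (-3.1)·1.3103 - (-2)·0.0721) / (7.1) = 0.0290

(1.3103, 0.0721, 0.0290)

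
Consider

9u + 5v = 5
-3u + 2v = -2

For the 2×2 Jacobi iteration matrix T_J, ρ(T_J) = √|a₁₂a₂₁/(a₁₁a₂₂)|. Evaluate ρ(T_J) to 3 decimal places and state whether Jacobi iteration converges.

a₁₂a₂₁/(a₁₁a₂₂) = (5)·(-3) / ((9)·(2)) = -0.833333
ρ = √|-0.833333| = √0.833333 = 0.913
ρ < 1, so Jacobi converges

0.913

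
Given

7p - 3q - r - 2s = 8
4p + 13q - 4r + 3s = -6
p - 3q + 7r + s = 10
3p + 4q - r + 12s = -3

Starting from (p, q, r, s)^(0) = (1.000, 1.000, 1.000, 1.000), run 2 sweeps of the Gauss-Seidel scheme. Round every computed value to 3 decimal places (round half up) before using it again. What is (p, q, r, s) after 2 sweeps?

(0.690, -0.413, 1.206, -0.184)

Iteration 1:
  p = (8 - (-3)·1.000 - (-1)·1.000 - (-2)·1.000) / (7) = 2.000
  q = (-6 - (4)·2.000 - (-4)·1.000 - (3)·1.000) / (13) = -1.000
  r = (10 - (1)·2.000 - (-3)·-1.000 - (1)·1.000) / (7) = 0.571
  s = (-3 - (3)·2.000 - (4)·-1.000 - (-1)·0.571) / (12) = -0.369
Iteration 2:
  p = (8 - (-3)·-1.000 - (-1)·0.571 - (-2)·-0.369) / (7) = 0.690
  q = (-6 - (4)·0.690 - (-4)·0.571 - (3)·-0.369) / (13) = -0.413
  r = (10 - (1)·0.690 - (-3)·-0.413 - (1)·-0.369) / (7) = 1.206
  s = (-3 - (3)·0.690 - (4)·-0.413 - (-1)·1.206) / (12) = -0.184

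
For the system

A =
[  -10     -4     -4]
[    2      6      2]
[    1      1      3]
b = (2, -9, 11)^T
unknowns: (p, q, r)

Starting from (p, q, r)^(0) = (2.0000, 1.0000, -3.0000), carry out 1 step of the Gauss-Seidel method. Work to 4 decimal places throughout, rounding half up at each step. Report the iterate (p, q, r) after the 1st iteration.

(0.6000, -0.7000, 3.7000)

Iteration 1:
  p = (2 - (-4)·1.0000 - (-4)·-3.0000) / (-10) = 0.6000
  q = (-9 - (2)·0.6000 - (2)·-3.0000) / (6) = -0.7000
  r = (11 - (1)·0.6000 - (1)·-0.7000) / (3) = 3.7000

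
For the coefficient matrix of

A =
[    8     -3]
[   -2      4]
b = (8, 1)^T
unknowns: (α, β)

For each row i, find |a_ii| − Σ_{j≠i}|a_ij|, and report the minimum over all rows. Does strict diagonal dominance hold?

2

row 1: |8| − (3) = 5
row 2: |4| − (2) = 2
minimum over rows = 2 → strictly diagonally dominant (convergence guaranteed)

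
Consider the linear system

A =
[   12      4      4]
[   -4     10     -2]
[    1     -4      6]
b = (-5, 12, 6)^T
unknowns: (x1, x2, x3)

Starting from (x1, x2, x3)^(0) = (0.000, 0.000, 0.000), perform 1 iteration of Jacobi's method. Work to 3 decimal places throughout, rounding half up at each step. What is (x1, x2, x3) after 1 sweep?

(-0.417, 1.200, 1.000)

Iteration 1:
  x1 = (-5 - (4)·0.000 - (4)·0.000) / (12) = -0.417
  x2 = (12 - (-4)·0.000 - (-2)·0.000) / (10) = 1.200
  x3 = (6 - (1)·0.000 - (-4)·0.000) / (6) = 1.000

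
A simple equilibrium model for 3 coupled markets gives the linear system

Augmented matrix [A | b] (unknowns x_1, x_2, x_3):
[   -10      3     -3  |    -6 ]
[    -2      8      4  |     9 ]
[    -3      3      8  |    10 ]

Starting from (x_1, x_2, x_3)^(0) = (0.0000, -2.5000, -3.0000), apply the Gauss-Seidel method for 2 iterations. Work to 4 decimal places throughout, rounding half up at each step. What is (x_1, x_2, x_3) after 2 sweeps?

Iteration 1:
  x_1 = (-6 - (3)·-2.5000 - (-3)·-3.0000) / (-10) = 0.7500
  x_2 = (9 - (-2)·0.7500 - (4)·-3.0000) / (8) = 2.8125
  x_3 = (10 - (-3)·0.7500 - (3)·2.8125) / (8) = 0.4766
Iteration 2:
  x_1 = (-6 - (3)·2.8125 - (-3)·0.4766) / (-10) = 1.3008
  x_2 = (9 - (-2)·1.3008 - (4)·0.4766) / (8) = 1.2119
  x_3 = (10 - (-3)·1.3008 - (3)·1.2119) / (8) = 1.2833

(1.3008, 1.2119, 1.2833)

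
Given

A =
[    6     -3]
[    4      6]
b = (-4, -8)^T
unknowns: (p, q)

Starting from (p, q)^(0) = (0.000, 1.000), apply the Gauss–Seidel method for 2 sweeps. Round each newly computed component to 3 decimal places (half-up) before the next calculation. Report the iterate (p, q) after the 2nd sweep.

(-1.278, -0.481)

Iteration 1:
  p = (-4 - (-3)·1.000) / (6) = -0.167
  q = (-8 - (4)·-0.167) / (6) = -1.222
Iteration 2:
  p = (-4 - (-3)·-1.222) / (6) = -1.278
  q = (-8 - (4)·-1.278) / (6) = -0.481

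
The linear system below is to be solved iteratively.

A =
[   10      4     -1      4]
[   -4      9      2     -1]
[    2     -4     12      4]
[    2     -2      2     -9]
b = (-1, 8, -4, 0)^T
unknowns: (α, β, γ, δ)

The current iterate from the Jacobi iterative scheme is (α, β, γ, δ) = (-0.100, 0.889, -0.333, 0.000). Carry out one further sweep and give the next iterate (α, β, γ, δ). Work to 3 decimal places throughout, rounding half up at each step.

(-0.489, 0.918, -0.020, -0.294)

One sweep:
  α = (-1 - (4)·0.889 - (-1)·-0.333 - (4)·0.000) / (10) = -0.489
  β = (8 - (-4)·-0.100 - (2)·-0.333 - (-1)·0.000) / (9) = 0.918
  γ = (-4 - (2)·-0.100 - (-4)·0.889 - (4)·0.000) / (12) = -0.020
  δ = (0 - (2)·-0.100 - (-2)·0.889 - (2)·-0.333) / (-9) = -0.294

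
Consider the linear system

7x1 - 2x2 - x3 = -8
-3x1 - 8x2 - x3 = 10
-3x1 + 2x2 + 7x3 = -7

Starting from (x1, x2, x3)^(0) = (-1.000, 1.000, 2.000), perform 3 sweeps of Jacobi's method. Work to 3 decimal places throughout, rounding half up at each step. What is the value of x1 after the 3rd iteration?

-1.510

Iteration 1:
  x1 = (-8 - (-2)·1.000 - (-1)·2.000) / (7) = -0.571
  x2 = (10 - (-3)·-1.000 - (-1)·2.000) / (-8) = -1.125
  x3 = (-7 - (-3)·-1.000 - (2)·1.000) / (7) = -1.714
Iteration 2:
  x1 = (-8 - (-2)·-1.125 - (-1)·-1.714) / (7) = -1.709
  x2 = (10 - (-3)·-0.571 - (-1)·-1.714) / (-8) = -0.822
  x3 = (-7 - (-3)·-0.571 - (2)·-1.125) / (7) = -0.923
Iteration 3:
  x1 = (-8 - (-2)·-0.822 - (-1)·-0.923) / (7) = -1.510
  x2 = (10 - (-3)·-1.709 - (-1)·-0.923) / (-8) = -0.494
  x3 = (-7 - (-3)·-1.709 - (2)·-0.822) / (7) = -1.498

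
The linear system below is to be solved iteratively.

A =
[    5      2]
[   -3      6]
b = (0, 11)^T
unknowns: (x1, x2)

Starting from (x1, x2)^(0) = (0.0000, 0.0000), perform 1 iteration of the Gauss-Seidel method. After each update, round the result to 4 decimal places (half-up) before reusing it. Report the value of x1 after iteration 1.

Iteration 1:
  x1 = (0 - (2)·0.0000) / (5) = 0.0000
  x2 = (11 - (-3)·0.0000) / (6) = 1.8333

0.0000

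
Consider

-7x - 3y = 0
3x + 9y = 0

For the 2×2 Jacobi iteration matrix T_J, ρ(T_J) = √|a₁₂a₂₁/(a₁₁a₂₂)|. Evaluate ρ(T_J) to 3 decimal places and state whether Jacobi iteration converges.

a₁₂a₂₁/(a₁₁a₂₂) = (-3)·(3) / ((-7)·(9)) = 0.142857
ρ = √|0.142857| = √0.142857 = 0.378
ρ < 1, so Jacobi converges

0.378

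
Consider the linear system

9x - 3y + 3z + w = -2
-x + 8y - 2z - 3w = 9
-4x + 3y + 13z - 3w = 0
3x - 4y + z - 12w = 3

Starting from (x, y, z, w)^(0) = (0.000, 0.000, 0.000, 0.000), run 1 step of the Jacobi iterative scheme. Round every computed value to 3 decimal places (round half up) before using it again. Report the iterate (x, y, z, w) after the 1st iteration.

Iteration 1:
  x = (-2 - (-3)·0.000 - (3)·0.000 - (1)·0.000) / (9) = -0.222
  y = (9 - (-1)·0.000 - (-2)·0.000 - (-3)·0.000) / (8) = 1.125
  z = (0 - (-4)·0.000 - (3)·0.000 - (-3)·0.000) / (13) = 0.000
  w = (3 - (3)·0.000 - (-4)·0.000 - (1)·0.000) / (-12) = -0.250

(-0.222, 1.125, 0.000, -0.250)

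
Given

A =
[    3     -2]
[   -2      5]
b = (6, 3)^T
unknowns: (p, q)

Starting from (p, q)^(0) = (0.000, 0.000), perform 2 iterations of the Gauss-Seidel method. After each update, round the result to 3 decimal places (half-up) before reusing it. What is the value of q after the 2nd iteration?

1.773

Iteration 1:
  p = (6 - (-2)·0.000) / (3) = 2.000
  q = (3 - (-2)·2.000) / (5) = 1.400
Iteration 2:
  p = (6 - (-2)·1.400) / (3) = 2.933
  q = (3 - (-2)·2.933) / (5) = 1.773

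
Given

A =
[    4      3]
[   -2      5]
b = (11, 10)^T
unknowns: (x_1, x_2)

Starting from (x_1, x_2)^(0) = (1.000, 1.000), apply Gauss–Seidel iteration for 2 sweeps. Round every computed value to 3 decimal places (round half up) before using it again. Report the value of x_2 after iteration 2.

Iteration 1:
  x_1 = (11 - (3)·1.000) / (4) = 2.000
  x_2 = (10 - (-2)·2.000) / (5) = 2.800
Iteration 2:
  x_1 = (11 - (3)·2.800) / (4) = 0.650
  x_2 = (10 - (-2)·0.650) / (5) = 2.260

2.260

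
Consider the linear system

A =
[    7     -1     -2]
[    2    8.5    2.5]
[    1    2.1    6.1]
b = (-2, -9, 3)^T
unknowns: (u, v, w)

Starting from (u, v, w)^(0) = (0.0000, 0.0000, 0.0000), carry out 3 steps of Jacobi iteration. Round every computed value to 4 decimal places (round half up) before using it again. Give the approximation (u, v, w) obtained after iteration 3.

Iteration 1:
  u = (-2 - (-1)·0.0000 - (-2)·0.0000) / (7) = -0.2857
  v = (-9 - (2)·0.0000 - (2.5)·0.0000) / (8.5) = -1.0588
  w = (3 - (1)·0.0000 - (2.1)·0.0000) / (6.1) = 0.4918
Iteration 2:
  u = (-2 - (-1)·-1.0588 - (-2)·0.4918) / (7) = -0.2965
  v = (-9 - (2)·-0.2857 - (2.5)·0.4918) / (8.5) = -1.1362
  w = (3 - (1)·-0.2857 - (2.1)·-1.0588) / (6.1) = 0.9031
Iteration 3:
  u = (-2 - (-1)·-1.1362 - (-2)·0.9031) / (7) = -0.1900
  v = (-9 - (2)·-0.2965 - (2.5)·0.9031) / (8.5) = -1.2547
  w = (3 - (1)·-0.2965 - (2.1)·-1.1362) / (6.1) = 0.9316

(-0.1900, -1.2547, 0.9316)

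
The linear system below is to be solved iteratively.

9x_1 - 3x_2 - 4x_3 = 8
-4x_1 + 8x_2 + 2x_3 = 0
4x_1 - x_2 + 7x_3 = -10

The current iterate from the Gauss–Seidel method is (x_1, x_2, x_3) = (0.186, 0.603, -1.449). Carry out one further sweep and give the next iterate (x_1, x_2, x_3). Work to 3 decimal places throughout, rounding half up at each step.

(0.446, 0.585, -1.600)

One sweep:
  x_1 = (8 - (-3)·0.603 - (-4)·-1.449) / (9) = 0.446
  x_2 = (0 - (-4)·0.446 - (2)·-1.449) / (8) = 0.585
  x_3 = (-10 - (4)·0.446 - (-1)·0.585) / (7) = -1.600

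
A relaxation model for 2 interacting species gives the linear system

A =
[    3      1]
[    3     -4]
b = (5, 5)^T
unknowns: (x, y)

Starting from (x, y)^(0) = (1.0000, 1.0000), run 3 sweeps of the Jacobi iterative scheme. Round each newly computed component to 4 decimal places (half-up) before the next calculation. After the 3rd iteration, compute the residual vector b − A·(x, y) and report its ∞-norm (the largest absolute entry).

Iteration 1:
  x = (5 - (1)·1.0000) / (3) = 1.3333
  y = (5 - (3)·1.0000) / (-4) = -0.5000
Iteration 2:
  x = (5 - (1)·-0.5000) / (3) = 1.8333
  y = (5 - (3)·1.3333) / (-4) = -0.2500
Iteration 3:
  x = (5 - (1)·-0.2500) / (3) = 1.7500
  y = (5 - (3)·1.8333) / (-4) = 0.1250
Residual b − A·x = (-0.3750, 0.2500); ∞-norm = 0.3750

0.3750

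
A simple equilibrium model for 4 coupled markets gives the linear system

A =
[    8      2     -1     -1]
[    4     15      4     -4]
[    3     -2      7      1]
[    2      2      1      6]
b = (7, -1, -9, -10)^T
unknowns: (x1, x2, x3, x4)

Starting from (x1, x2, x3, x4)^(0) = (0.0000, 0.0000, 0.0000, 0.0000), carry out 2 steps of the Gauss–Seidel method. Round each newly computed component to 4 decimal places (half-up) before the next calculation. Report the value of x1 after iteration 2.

Iteration 1:
  x1 = (7 - (2)·0.0000 - (-1)·0.0000 - (-1)·0.0000) / (8) = 0.8750
  x2 = (-1 - (4)·0.8750 - (4)·0.0000 - (-4)·0.0000) / (15) = -0.3000
  x3 = (-9 - (3)·0.8750 - (-2)·-0.3000 - (1)·0.0000) / (7) = -1.7464
  x4 = (-10 - (2)·0.8750 - (2)·-0.3000 - (1)·-1.7464) / (6) = -1.5673
Iteration 2:
  x1 = (7 - (2)·-0.3000 - (-1)·-1.7464 - (-1)·-1.5673) / (8) = 0.5358
  x2 = (-1 - (4)·0.5358 - (4)·-1.7464 - (-4)·-1.5673) / (15) = -0.1618
  x3 = (-9 - (3)·0.5358 - (-2)·-0.1618 - (1)·-1.5673) / (7) = -1.3377
  x4 = (-10 - (2)·0.5358 - (2)·-0.1618 - (1)·-1.3377) / (6) = -1.5684

0.5358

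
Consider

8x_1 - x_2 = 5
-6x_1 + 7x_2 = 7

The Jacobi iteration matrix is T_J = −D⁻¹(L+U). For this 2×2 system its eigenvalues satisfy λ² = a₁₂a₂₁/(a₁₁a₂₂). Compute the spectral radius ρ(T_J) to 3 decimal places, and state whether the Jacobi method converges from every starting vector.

0.327

a₁₂a₂₁/(a₁₁a₂₂) = (-1)·(-6) / ((8)·(7)) = 0.107143
ρ = √|0.107143| = √0.107143 = 0.327
ρ < 1, so Jacobi converges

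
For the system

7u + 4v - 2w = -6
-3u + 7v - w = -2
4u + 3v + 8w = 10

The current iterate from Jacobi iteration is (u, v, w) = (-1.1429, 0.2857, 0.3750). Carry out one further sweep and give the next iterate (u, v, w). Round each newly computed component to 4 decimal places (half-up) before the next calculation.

(-0.9133, -0.7220, 1.7143)

One sweep:
  u = (-6 - (4)·0.2857 - (-2)·0.3750) / (7) = -0.9133
  v = (-2 - (-3)·-1.1429 - (-1)·0.3750) / (7) = -0.7220
  w = (10 - (4)·-1.1429 - (3)·0.2857) / (8) = 1.7143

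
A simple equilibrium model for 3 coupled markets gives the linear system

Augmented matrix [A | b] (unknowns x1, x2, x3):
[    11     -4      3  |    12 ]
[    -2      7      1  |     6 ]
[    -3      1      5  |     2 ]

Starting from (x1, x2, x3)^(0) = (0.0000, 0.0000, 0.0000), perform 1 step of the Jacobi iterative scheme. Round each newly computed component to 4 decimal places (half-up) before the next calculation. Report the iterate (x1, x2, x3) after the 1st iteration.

Iteration 1:
  x1 = (12 - (-4)·0.0000 - (3)·0.0000) / (11) = 1.0909
  x2 = (6 - (-2)·0.0000 - (1)·0.0000) / (7) = 0.8571
  x3 = (2 - (-3)·0.0000 - (1)·0.0000) / (5) = 0.4000

(1.0909, 0.8571, 0.4000)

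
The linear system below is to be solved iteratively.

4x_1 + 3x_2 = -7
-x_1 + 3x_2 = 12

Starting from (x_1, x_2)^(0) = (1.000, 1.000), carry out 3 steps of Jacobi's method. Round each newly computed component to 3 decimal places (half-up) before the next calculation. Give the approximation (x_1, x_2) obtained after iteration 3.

(-4.125, 2.333)

Iteration 1:
  x_1 = (-7 - (3)·1.000) / (4) = -2.500
  x_2 = (12 - (-1)·1.000) / (3) = 4.333
Iteration 2:
  x_1 = (-7 - (3)·4.333) / (4) = -5.000
  x_2 = (12 - (-1)·-2.500) / (3) = 3.167
Iteration 3:
  x_1 = (-7 - (3)·3.167) / (4) = -4.125
  x_2 = (12 - (-1)·-5.000) / (3) = 2.333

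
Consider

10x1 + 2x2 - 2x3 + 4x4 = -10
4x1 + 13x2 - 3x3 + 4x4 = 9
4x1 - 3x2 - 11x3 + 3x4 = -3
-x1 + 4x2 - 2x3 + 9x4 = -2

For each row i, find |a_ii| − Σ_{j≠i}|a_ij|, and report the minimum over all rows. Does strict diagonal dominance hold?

row 1: |10| − (2+2+4) = 2
row 2: |13| − (4+3+4) = 2
row 3: |-11| − (4+3+3) = 1
row 4: |9| − (1+4+2) = 2
minimum over rows = 1 → strictly diagonally dominant (convergence guaranteed)

1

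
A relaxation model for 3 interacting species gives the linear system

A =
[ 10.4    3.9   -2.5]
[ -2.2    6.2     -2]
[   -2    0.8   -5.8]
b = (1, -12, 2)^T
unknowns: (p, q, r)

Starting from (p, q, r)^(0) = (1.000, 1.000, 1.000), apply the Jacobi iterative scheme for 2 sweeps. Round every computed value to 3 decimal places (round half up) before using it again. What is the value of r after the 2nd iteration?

Iteration 1:
  p = (1 - (3.9)·1.000 - (-2.5)·1.000) / (10.4) = -0.038
  q = (-12 - (-2.2)·1.000 - (-2)·1.000) / (6.2) = -1.258
  r = (2 - (-2)·1.000 - (0.8)·1.000) / (-5.8) = -0.552
Iteration 2:
  p = (1 - (3.9)·-1.258 - (-2.5)·-0.552) / (10.4) = 0.435
  q = (-12 - (-2.2)·-0.038 - (-2)·-0.552) / (6.2) = -2.127
  r = (2 - (-2)·-0.038 - (0.8)·-1.258) / (-5.8) = -0.505

-0.505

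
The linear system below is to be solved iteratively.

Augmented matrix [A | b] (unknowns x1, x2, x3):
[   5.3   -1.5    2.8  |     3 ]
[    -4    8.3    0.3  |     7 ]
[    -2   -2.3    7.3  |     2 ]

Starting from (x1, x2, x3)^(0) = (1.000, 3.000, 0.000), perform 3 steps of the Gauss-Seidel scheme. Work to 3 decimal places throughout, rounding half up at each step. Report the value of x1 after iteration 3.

Iteration 1:
  x1 = (3 - (-1.5)·3.000 - (2.8)·0.000) / (5.3) = 1.415
  x2 = (7 - (-4)·1.415 - (0.3)·0.000) / (8.3) = 1.525
  x3 = (2 - (-2)·1.415 - (-2.3)·1.525) / (7.3) = 1.142
Iteration 2:
  x1 = (3 - (-1.5)·1.525 - (2.8)·1.142) / (5.3) = 0.394
  x2 = (7 - (-4)·0.394 - (0.3)·1.142) / (8.3) = 0.992
  x3 = (2 - (-2)·0.394 - (-2.3)·0.992) / (7.3) = 0.694
Iteration 3:
  x1 = (3 - (-1.5)·0.992 - (2.8)·0.694) / (5.3) = 0.480
  x2 = (7 - (-4)·0.480 - (0.3)·0.694) / (8.3) = 1.050
  x3 = (2 - (-2)·0.480 - (-2.3)·1.050) / (7.3) = 0.736

0.480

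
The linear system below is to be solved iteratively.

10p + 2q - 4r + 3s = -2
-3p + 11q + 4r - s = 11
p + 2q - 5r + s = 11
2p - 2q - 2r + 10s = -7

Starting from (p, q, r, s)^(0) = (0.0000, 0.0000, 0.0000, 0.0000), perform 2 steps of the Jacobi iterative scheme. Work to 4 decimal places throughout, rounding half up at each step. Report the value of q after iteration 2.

Iteration 1:
  p = (-2 - (2)·0.0000 - (-4)·0.0000 - (3)·0.0000) / (10) = -0.2000
  q = (11 - (-3)·0.0000 - (4)·0.0000 - (-1)·0.0000) / (11) = 1.0000
  r = (11 - (1)·0.0000 - (2)·0.0000 - (1)·0.0000) / (-5) = -2.2000
  s = (-7 - (2)·0.0000 - (-2)·0.0000 - (-2)·0.0000) / (10) = -0.7000
Iteration 2:
  p = (-2 - (2)·1.0000 - (-4)·-2.2000 - (3)·-0.7000) / (10) = -1.0700
  q = (11 - (-3)·-0.2000 - (4)·-2.2000 - (-1)·-0.7000) / (11) = 1.6818
  r = (11 - (1)·-0.2000 - (2)·1.0000 - (1)·-0.7000) / (-5) = -1.9800
  s = (-7 - (2)·-0.2000 - (-2)·1.0000 - (-2)·-2.2000) / (10) = -0.9000

1.6818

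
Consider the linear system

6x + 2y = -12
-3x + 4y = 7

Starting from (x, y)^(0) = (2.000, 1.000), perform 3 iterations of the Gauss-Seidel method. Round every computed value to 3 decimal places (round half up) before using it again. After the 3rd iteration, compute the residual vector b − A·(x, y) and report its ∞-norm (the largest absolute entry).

Iteration 1:
  x = (-12 - (2)·1.000) / (6) = -2.333
  y = (7 - (-3)·-2.333) / (4) = 0.000
Iteration 2:
  x = (-12 - (2)·0.000) / (6) = -2.000
  y = (7 - (-3)·-2.000) / (4) = 0.250
Iteration 3:
  x = (-12 - (2)·0.250) / (6) = -2.083
  y = (7 - (-3)·-2.083) / (4) = 0.188
Residual b − A·x = (0.122, -0.001); ∞-norm = 0.122

0.122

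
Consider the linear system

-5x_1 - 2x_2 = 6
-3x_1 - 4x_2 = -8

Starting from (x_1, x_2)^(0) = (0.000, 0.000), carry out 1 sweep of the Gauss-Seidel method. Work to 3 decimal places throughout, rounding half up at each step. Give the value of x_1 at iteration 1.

Iteration 1:
  x_1 = (6 - (-2)·0.000) / (-5) = -1.200
  x_2 = (-8 - (-3)·-1.200) / (-4) = 2.900

-1.200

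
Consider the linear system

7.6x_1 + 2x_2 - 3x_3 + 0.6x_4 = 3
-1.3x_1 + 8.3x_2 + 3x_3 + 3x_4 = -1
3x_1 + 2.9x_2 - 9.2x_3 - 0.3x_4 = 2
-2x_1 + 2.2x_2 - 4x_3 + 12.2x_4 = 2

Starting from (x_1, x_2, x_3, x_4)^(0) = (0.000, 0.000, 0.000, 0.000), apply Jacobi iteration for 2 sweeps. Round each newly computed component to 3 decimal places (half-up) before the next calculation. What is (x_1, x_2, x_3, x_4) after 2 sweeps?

Iteration 1:
  x_1 = (3 - (2)·0.000 - (-3)·0.000 - (0.6)·0.000) / (7.6) = 0.395
  x_2 = (-1 - (-1.3)·0.000 - (3)·0.000 - (3)·0.000) / (8.3) = -0.120
  x_3 = (2 - (3)·0.000 - (2.9)·0.000 - (-0.3)·0.000) / (-9.2) = -0.217
  x_4 = (2 - (-2)·0.000 - (2.2)·0.000 - (-4)·0.000) / (12.2) = 0.164
Iteration 2:
  x_1 = (3 - (2)·-0.120 - (-3)·-0.217 - (0.6)·0.164) / (7.6) = 0.328
  x_2 = (-1 - (-1.3)·0.395 - (3)·-0.217 - (3)·0.164) / (8.3) = -0.039
  x_3 = (2 - (3)·0.395 - (2.9)·-0.120 - (-0.3)·0.164) / (-9.2) = -0.132
  x_4 = (2 - (-2)·0.395 - (2.2)·-0.120 - (-4)·-0.217) / (12.2) = 0.179

(0.328, -0.039, -0.132, 0.179)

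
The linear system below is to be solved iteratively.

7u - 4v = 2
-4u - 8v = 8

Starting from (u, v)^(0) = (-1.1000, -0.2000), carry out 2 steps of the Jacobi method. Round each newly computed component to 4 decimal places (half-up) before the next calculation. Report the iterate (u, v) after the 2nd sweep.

Iteration 1:
  u = (2 - (-4)·-0.2000) / (7) = 0.1714
  v = (8 - (-4)·-1.1000) / (-8) = -0.4500
Iteration 2:
  u = (2 - (-4)·-0.4500) / (7) = 0.0286
  v = (8 - (-4)·0.1714) / (-8) = -1.0857

(0.0286, -1.0857)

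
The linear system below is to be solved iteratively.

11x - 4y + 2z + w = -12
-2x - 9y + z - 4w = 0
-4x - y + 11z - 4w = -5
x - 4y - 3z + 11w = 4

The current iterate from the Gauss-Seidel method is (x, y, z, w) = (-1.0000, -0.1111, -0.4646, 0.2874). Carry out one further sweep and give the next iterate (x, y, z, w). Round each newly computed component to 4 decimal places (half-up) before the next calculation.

One sweep:
  x = (-12 - (-4)·-0.1111 - (2)·-0.4646 - (1)·0.2874) / (11) = -1.0730
  y = (0 - (-2)·-1.0730 - (1)·-0.4646 - (-4)·0.2874) / (-9) = 0.0591
  z = (-5 - (-4)·-1.0730 - (-1)·0.0591 - (-4)·0.2874) / (11) = -0.7348
  w = (4 - (1)·-1.0730 - (-4)·0.0591 - (-3)·-0.7348) / (11) = 0.2823

(-1.0730, 0.0591, -0.7348, 0.2823)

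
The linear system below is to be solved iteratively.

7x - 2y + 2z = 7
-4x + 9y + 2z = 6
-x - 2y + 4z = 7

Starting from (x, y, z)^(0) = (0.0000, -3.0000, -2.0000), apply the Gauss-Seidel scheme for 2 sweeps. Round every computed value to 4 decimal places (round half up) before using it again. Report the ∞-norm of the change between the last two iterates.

1.0590

Iteration 1:
  x = (7 - (-2)·-3.0000 - (2)·-2.0000) / (7) = 0.7143
  y = (6 - (-4)·0.7143 - (2)·-2.0000) / (9) = 1.4286
  z = (7 - (-1)·0.7143 - (-2)·1.4286) / (4) = 2.6429
Iteration 2:
  x = (7 - (-2)·1.4286 - (2)·2.6429) / (7) = 0.6531
  y = (6 - (-4)·0.6531 - (2)·2.6429) / (9) = 0.3696
  z = (7 - (-1)·0.6531 - (-2)·0.3696) / (4) = 2.0981
Change: (-0.0612, -1.0590, -0.5448) → max |·| = 1.0590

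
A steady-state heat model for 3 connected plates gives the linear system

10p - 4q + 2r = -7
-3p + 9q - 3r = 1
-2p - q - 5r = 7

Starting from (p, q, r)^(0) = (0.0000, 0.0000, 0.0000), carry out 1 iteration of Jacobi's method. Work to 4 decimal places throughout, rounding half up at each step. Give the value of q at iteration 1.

Iteration 1:
  p = (-7 - (-4)·0.0000 - (2)·0.0000) / (10) = -0.7000
  q = (1 - (-3)·0.0000 - (-3)·0.0000) / (9) = 0.1111
  r = (7 - (-2)·0.0000 - (-1)·0.0000) / (-5) = -1.4000

0.1111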